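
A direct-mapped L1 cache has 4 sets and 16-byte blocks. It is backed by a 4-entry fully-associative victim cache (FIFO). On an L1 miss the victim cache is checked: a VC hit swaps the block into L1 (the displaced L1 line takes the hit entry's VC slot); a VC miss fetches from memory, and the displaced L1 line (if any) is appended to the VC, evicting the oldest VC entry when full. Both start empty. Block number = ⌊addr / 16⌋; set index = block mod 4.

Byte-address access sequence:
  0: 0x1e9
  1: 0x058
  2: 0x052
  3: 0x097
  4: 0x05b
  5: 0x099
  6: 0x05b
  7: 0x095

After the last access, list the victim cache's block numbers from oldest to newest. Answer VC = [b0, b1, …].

VC = [5]

#0 0x1e9→b30/s2 MISS; vc=[]
#1 0x58→b5/s1 MISS; vc=[]
#2 0x52→b5/s1 L1-HIT; vc=[]
#3 0x97→b9/s1 MISS; vc=[5]
#4 0x5b→b5/s1 VC-HIT; vc=[9]
#5 0x99→b9/s1 VC-HIT; vc=[5]
#6 0x5b→b5/s1 VC-HIT; vc=[9]
#7 0x95→b9/s1 VC-HIT; vc=[5]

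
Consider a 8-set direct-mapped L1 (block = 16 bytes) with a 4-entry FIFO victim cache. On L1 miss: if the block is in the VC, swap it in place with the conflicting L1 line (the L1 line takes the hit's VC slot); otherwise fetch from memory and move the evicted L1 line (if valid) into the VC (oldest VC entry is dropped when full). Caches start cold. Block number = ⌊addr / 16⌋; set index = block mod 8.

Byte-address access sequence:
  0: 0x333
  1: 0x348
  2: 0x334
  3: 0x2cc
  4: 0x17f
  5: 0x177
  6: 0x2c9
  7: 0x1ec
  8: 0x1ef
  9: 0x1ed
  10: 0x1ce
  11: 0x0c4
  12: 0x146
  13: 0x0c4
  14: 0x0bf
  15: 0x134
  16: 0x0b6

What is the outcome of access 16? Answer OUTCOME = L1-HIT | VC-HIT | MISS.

0: 0x333 (blk 51, set 3) → MISS  vc=[]
1: 0x348 (blk 52, set 4) → MISS  vc=[]
2: 0x334 (blk 51, set 3) → L1-HIT  vc=[]
3: 0x2cc (blk 44, set 4) → MISS  vc=[52]
4: 0x17f (blk 23, set 7) → MISS  vc=[52]
5: 0x177 (blk 23, set 7) → L1-HIT  vc=[52]
6: 0x2c9 (blk 44, set 4) → L1-HIT  vc=[52]
7: 0x1ec (blk 30, set 6) → MISS  vc=[52]
8: 0x1ef (blk 30, set 6) → L1-HIT  vc=[52]
9: 0x1ed (blk 30, set 6) → L1-HIT  vc=[52]
10: 0x1ce (blk 28, set 4) → MISS  vc=[52, 44]
11: 0xc4 (blk 12, set 4) → MISS  vc=[52, 44, 28]
12: 0x146 (blk 20, set 4) → MISS  vc=[52, 44, 28, 12]
13: 0xc4 (blk 12, set 4) → VC-HIT  vc=[52, 44, 28, 20]
14: 0xbf (blk 11, set 3) → MISS  vc=[44, 28, 20, 51]
15: 0x134 (blk 19, set 3) → MISS  vc=[28, 20, 51, 11]
16: 0xb6 (blk 11, set 3) → VC-HIT  vc=[28, 20, 51, 19]

OUTCOME = VC-HIT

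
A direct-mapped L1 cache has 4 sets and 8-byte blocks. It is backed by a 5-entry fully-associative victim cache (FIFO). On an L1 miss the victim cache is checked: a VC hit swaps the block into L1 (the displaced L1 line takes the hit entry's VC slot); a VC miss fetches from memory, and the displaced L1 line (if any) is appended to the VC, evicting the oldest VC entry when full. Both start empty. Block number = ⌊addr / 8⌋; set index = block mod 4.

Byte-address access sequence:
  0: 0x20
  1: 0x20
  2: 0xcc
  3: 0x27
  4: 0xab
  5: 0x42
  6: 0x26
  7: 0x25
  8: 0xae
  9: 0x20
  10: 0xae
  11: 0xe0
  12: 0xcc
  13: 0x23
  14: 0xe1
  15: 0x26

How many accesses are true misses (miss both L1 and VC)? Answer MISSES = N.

MISSES = 5

  [0] addr=0x20 blk=4 s=0: MISS | VC []
  [1] addr=0x20 blk=4 s=0: L1-HIT | VC []
  [2] addr=0xcc blk=25 s=1: MISS | VC []
  [3] addr=0x27 blk=4 s=0: L1-HIT | VC []
  [4] addr=0xab blk=21 s=1: MISS | VC [25]
  [5] addr=0x42 blk=8 s=0: MISS | VC [25, 4]
  [6] addr=0x26 blk=4 s=0: VC-HIT | VC [25, 8]
  [7] addr=0x25 blk=4 s=0: L1-HIT | VC [25, 8]
  [8] addr=0xae blk=21 s=1: L1-HIT | VC [25, 8]
  [9] addr=0x20 blk=4 s=0: L1-HIT | VC [25, 8]
  [10] addr=0xae blk=21 s=1: L1-HIT | VC [25, 8]
  [11] addr=0xe0 blk=28 s=0: MISS | VC [25, 8, 4]
  [12] addr=0xcc blk=25 s=1: VC-HIT | VC [21, 8, 4]
  [13] addr=0x23 blk=4 s=0: VC-HIT | VC [21, 8, 28]
  [14] addr=0xe1 blk=28 s=0: VC-HIT | VC [21, 8, 4]
  [15] addr=0x26 blk=4 s=0: VC-HIT | VC [21, 8, 28]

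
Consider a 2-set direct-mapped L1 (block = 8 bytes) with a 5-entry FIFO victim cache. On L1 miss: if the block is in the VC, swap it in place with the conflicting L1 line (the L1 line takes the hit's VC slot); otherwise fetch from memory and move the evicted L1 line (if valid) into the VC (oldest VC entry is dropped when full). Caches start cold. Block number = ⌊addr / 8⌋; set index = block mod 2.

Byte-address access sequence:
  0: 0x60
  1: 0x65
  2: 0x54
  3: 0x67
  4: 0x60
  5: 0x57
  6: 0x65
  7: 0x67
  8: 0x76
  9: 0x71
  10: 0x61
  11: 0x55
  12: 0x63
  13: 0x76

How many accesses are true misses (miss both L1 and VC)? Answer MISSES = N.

MISSES = 3

  [0] addr=0x60 blk=12 s=0: MISS | VC []
  [1] addr=0x65 blk=12 s=0: L1-HIT | VC []
  [2] addr=0x54 blk=10 s=0: MISS | VC [12]
  [3] addr=0x67 blk=12 s=0: VC-HIT | VC [10]
  [4] addr=0x60 blk=12 s=0: L1-HIT | VC [10]
  [5] addr=0x57 blk=10 s=0: VC-HIT | VC [12]
  [6] addr=0x65 blk=12 s=0: VC-HIT | VC [10]
  [7] addr=0x67 blk=12 s=0: L1-HIT | VC [10]
  [8] addr=0x76 blk=14 s=0: MISS | VC [10, 12]
  [9] addr=0x71 blk=14 s=0: L1-HIT | VC [10, 12]
  [10] addr=0x61 blk=12 s=0: VC-HIT | VC [10, 14]
  [11] addr=0x55 blk=10 s=0: VC-HIT | VC [12, 14]
  [12] addr=0x63 blk=12 s=0: VC-HIT | VC [10, 14]
  [13] addr=0x76 blk=14 s=0: VC-HIT | VC [10, 12]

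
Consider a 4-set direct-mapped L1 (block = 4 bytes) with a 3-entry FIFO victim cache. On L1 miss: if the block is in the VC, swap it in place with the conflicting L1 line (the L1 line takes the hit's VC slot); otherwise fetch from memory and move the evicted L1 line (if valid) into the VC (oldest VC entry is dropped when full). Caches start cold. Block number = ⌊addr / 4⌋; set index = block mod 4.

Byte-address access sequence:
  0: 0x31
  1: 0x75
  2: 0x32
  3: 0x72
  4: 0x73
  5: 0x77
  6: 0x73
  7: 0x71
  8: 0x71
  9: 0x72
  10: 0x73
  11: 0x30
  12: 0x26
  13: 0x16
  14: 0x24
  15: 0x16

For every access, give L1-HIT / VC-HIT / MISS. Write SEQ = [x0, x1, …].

SEQ = [MISS, MISS, L1-HIT, MISS, L1-HIT, L1-HIT, L1-HIT, L1-HIT, L1-HIT, L1-HIT, L1-HIT, VC-HIT, MISS, MISS, VC-HIT, VC-HIT]

#0 0x31→b12/s0 MISS; vc=[]
#1 0x75→b29/s1 MISS; vc=[]
#2 0x32→b12/s0 L1-HIT; vc=[]
#3 0x72→b28/s0 MISS; vc=[12]
#4 0x73→b28/s0 L1-HIT; vc=[12]
#5 0x77→b29/s1 L1-HIT; vc=[12]
#6 0x73→b28/s0 L1-HIT; vc=[12]
#7 0x71→b28/s0 L1-HIT; vc=[12]
#8 0x71→b28/s0 L1-HIT; vc=[12]
#9 0x72→b28/s0 L1-HIT; vc=[12]
#10 0x73→b28/s0 L1-HIT; vc=[12]
#11 0x30→b12/s0 VC-HIT; vc=[28]
#12 0x26→b9/s1 MISS; vc=[28,29]
#13 0x16→b5/s1 MISS; vc=[28,29,9]
#14 0x24→b9/s1 VC-HIT; vc=[28,29,5]
#15 0x16→b5/s1 VC-HIT; vc=[28,29,9]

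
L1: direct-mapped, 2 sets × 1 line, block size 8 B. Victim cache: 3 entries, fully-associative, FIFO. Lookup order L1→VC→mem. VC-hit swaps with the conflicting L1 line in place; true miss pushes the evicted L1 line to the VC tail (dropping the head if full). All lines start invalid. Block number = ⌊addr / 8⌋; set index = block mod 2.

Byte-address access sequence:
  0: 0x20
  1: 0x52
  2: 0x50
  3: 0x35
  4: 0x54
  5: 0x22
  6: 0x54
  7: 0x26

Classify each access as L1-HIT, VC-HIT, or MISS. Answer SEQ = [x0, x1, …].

SEQ = [MISS, MISS, L1-HIT, MISS, VC-HIT, VC-HIT, VC-HIT, VC-HIT]

  [0] addr=0x20 blk=4 s=0: MISS | VC []
  [1] addr=0x52 blk=10 s=0: MISS | VC [4]
  [2] addr=0x50 blk=10 s=0: L1-HIT | VC [4]
  [3] addr=0x35 blk=6 s=0: MISS | VC [4, 10]
  [4] addr=0x54 blk=10 s=0: VC-HIT | VC [4, 6]
  [5] addr=0x22 blk=4 s=0: VC-HIT | VC [10, 6]
  [6] addr=0x54 blk=10 s=0: VC-HIT | VC [4, 6]
  [7] addr=0x26 blk=4 s=0: VC-HIT | VC [10, 6]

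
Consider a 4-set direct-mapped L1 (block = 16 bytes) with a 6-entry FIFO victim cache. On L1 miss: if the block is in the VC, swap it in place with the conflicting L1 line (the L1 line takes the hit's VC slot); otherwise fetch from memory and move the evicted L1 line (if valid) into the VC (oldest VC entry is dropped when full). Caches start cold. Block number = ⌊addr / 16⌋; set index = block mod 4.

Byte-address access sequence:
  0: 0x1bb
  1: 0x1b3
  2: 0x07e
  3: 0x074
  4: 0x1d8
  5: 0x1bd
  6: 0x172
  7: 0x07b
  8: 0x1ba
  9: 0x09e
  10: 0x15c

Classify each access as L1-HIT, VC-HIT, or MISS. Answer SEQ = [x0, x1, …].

#0 0x1bb→b27/s3 MISS; vc=[]
#1 0x1b3→b27/s3 L1-HIT; vc=[]
#2 0x7e→b7/s3 MISS; vc=[27]
#3 0x74→b7/s3 L1-HIT; vc=[27]
#4 0x1d8→b29/s1 MISS; vc=[27]
#5 0x1bd→b27/s3 VC-HIT; vc=[7]
#6 0x172→b23/s3 MISS; vc=[7,27]
#7 0x7b→b7/s3 VC-HIT; vc=[23,27]
#8 0x1ba→b27/s3 VC-HIT; vc=[23,7]
#9 0x9e→b9/s1 MISS; vc=[23,7,29]
#10 0x15c→b21/s1 MISS; vc=[23,7,29,9]

SEQ = [MISS, L1-HIT, MISS, L1-HIT, MISS, VC-HIT, MISS, VC-HIT, VC-HIT, MISS, MISS]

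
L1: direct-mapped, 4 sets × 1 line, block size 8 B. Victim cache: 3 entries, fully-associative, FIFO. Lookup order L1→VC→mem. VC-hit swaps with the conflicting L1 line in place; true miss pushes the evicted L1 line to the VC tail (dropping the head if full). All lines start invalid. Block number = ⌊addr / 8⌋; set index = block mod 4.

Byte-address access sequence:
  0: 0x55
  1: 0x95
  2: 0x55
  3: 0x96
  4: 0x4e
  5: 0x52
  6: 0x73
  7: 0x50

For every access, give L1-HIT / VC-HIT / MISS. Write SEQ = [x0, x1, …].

SEQ = [MISS, MISS, VC-HIT, VC-HIT, MISS, VC-HIT, MISS, VC-HIT]

#0 0x55→b10/s2 MISS; vc=[]
#1 0x95→b18/s2 MISS; vc=[10]
#2 0x55→b10/s2 VC-HIT; vc=[18]
#3 0x96→b18/s2 VC-HIT; vc=[10]
#4 0x4e→b9/s1 MISS; vc=[10]
#5 0x52→b10/s2 VC-HIT; vc=[18]
#6 0x73→b14/s2 MISS; vc=[18,10]
#7 0x50→b10/s2 VC-HIT; vc=[18,14]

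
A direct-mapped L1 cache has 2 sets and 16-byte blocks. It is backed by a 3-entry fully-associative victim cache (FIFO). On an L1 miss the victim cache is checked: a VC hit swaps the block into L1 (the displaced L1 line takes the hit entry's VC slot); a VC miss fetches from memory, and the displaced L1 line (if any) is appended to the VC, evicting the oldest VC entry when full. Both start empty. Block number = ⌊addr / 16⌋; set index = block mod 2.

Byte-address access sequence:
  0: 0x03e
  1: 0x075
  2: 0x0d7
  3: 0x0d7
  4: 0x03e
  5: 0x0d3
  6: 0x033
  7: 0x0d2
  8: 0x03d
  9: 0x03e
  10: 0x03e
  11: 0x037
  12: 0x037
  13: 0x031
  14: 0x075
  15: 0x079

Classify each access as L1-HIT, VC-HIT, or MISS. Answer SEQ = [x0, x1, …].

SEQ = [MISS, MISS, MISS, L1-HIT, VC-HIT, VC-HIT, VC-HIT, VC-HIT, VC-HIT, L1-HIT, L1-HIT, L1-HIT, L1-HIT, L1-HIT, VC-HIT, L1-HIT]

  [0] addr=0x3e blk=3 s=1: MISS | VC []
  [1] addr=0x75 blk=7 s=1: MISS | VC [3]
  [2] addr=0xd7 blk=13 s=1: MISS | VC [3, 7]
  [3] addr=0xd7 blk=13 s=1: L1-HIT | VC [3, 7]
  [4] addr=0x3e blk=3 s=1: VC-HIT | VC [13, 7]
  [5] addr=0xd3 blk=13 s=1: VC-HIT | VC [3, 7]
  [6] addr=0x33 blk=3 s=1: VC-HIT | VC [13, 7]
  [7] addr=0xd2 blk=13 s=1: VC-HIT | VC [3, 7]
  [8] addr=0x3d blk=3 s=1: VC-HIT | VC [13, 7]
  [9] addr=0x3e blk=3 s=1: L1-HIT | VC [13, 7]
  [10] addr=0x3e blk=3 s=1: L1-HIT | VC [13, 7]
  [11] addr=0x37 blk=3 s=1: L1-HIT | VC [13, 7]
  [12] addr=0x37 blk=3 s=1: L1-HIT | VC [13, 7]
  [13] addr=0x31 blk=3 s=1: L1-HIT | VC [13, 7]
  [14] addr=0x75 blk=7 s=1: VC-HIT | VC [13, 3]
  [15] addr=0x79 blk=7 s=1: L1-HIT | VC [13, 3]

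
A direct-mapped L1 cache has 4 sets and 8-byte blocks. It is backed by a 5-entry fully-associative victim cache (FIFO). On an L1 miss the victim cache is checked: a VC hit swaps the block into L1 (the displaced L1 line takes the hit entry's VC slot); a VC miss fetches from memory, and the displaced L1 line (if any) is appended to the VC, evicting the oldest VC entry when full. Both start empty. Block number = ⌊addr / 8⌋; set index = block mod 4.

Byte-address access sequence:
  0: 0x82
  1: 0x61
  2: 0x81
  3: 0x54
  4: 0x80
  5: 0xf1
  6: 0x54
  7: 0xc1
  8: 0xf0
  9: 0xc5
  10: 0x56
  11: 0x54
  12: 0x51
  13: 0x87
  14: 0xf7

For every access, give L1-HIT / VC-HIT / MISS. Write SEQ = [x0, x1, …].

#0 0x82→b16/s0 MISS; vc=[]
#1 0x61→b12/s0 MISS; vc=[16]
#2 0x81→b16/s0 VC-HIT; vc=[12]
#3 0x54→b10/s2 MISS; vc=[12]
#4 0x80→b16/s0 L1-HIT; vc=[12]
#5 0xf1→b30/s2 MISS; vc=[12,10]
#6 0x54→b10/s2 VC-HIT; vc=[12,30]
#7 0xc1→b24/s0 MISS; vc=[12,30,16]
#8 0xf0→b30/s2 VC-HIT; vc=[12,10,16]
#9 0xc5→b24/s0 L1-HIT; vc=[12,10,16]
#10 0x56→b10/s2 VC-HIT; vc=[12,30,16]
#11 0x54→b10/s2 L1-HIT; vc=[12,30,16]
#12 0x51→b10/s2 L1-HIT; vc=[12,30,16]
#13 0x87→b16/s0 VC-HIT; vc=[12,30,24]
#14 0xf7→b30/s2 VC-HIT; vc=[12,10,24]

SEQ = [MISS, MISS, VC-HIT, MISS, L1-HIT, MISS, VC-HIT, MISS, VC-HIT, L1-HIT, VC-HIT, L1-HIT, L1-HIT, VC-HIT, VC-HIT]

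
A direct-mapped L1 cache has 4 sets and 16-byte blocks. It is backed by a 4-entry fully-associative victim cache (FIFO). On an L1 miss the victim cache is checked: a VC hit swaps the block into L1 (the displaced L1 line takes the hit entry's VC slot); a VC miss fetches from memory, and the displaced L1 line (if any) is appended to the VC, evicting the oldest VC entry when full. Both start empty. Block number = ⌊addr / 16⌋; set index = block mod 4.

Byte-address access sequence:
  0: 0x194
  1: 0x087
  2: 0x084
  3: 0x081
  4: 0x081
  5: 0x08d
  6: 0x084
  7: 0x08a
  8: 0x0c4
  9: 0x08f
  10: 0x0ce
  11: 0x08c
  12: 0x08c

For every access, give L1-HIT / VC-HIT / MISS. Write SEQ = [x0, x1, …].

SEQ = [MISS, MISS, L1-HIT, L1-HIT, L1-HIT, L1-HIT, L1-HIT, L1-HIT, MISS, VC-HIT, VC-HIT, VC-HIT, L1-HIT]

  [0] addr=0x194 blk=25 s=1: MISS | VC []
  [1] addr=0x87 blk=8 s=0: MISS | VC []
  [2] addr=0x84 blk=8 s=0: L1-HIT | VC []
  [3] addr=0x81 blk=8 s=0: L1-HIT | VC []
  [4] addr=0x81 blk=8 s=0: L1-HIT | VC []
  [5] addr=0x8d blk=8 s=0: L1-HIT | VC []
  [6] addr=0x84 blk=8 s=0: L1-HIT | VC []
  [7] addr=0x8a blk=8 s=0: L1-HIT | VC []
  [8] addr=0xc4 blk=12 s=0: MISS | VC [8]
  [9] addr=0x8f blk=8 s=0: VC-HIT | VC [12]
  [10] addr=0xce blk=12 s=0: VC-HIT | VC [8]
  [11] addr=0x8c blk=8 s=0: VC-HIT | VC [12]
  [12] addr=0x8c blk=8 s=0: L1-HIT | VC [12]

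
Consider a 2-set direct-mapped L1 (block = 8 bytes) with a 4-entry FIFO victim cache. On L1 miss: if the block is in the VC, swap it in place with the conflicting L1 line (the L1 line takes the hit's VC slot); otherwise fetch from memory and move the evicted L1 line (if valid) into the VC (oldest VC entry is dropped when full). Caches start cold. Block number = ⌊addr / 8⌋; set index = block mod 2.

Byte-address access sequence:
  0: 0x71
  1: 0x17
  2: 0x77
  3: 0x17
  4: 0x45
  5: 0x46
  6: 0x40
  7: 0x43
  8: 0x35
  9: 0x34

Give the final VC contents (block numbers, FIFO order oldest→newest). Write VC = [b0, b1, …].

VC = [14, 2, 8]

#0 0x71→b14/s0 MISS; vc=[]
#1 0x17→b2/s0 MISS; vc=[14]
#2 0x77→b14/s0 VC-HIT; vc=[2]
#3 0x17→b2/s0 VC-HIT; vc=[14]
#4 0x45→b8/s0 MISS; vc=[14,2]
#5 0x46→b8/s0 L1-HIT; vc=[14,2]
#6 0x40→b8/s0 L1-HIT; vc=[14,2]
#7 0x43→b8/s0 L1-HIT; vc=[14,2]
#8 0x35→b6/s0 MISS; vc=[14,2,8]
#9 0x34→b6/s0 L1-HIT; vc=[14,2,8]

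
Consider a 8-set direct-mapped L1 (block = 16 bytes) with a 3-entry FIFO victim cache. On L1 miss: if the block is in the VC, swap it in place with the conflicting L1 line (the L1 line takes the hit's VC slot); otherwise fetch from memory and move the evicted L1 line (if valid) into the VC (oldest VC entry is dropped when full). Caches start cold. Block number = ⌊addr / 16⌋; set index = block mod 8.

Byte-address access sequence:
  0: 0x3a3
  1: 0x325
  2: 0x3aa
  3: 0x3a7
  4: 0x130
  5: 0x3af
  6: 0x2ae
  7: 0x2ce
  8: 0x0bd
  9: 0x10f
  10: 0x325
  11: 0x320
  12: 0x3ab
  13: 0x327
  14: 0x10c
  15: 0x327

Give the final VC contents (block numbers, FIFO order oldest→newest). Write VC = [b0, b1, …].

VC = [42, 58, 19]

#0 0x3a3→b58/s2 MISS; vc=[]
#1 0x325→b50/s2 MISS; vc=[58]
#2 0x3aa→b58/s2 VC-HIT; vc=[50]
#3 0x3a7→b58/s2 L1-HIT; vc=[50]
#4 0x130→b19/s3 MISS; vc=[50]
#5 0x3af→b58/s2 L1-HIT; vc=[50]
#6 0x2ae→b42/s2 MISS; vc=[50,58]
#7 0x2ce→b44/s4 MISS; vc=[50,58]
#8 0xbd→b11/s3 MISS; vc=[50,58,19]
#9 0x10f→b16/s0 MISS; vc=[50,58,19]
#10 0x325→b50/s2 VC-HIT; vc=[42,58,19]
#11 0x320→b50/s2 L1-HIT; vc=[42,58,19]
#12 0x3ab→b58/s2 VC-HIT; vc=[42,50,19]
#13 0x327→b50/s2 VC-HIT; vc=[42,58,19]
#14 0x10c→b16/s0 L1-HIT; vc=[42,58,19]
#15 0x327→b50/s2 L1-HIT; vc=[42,58,19]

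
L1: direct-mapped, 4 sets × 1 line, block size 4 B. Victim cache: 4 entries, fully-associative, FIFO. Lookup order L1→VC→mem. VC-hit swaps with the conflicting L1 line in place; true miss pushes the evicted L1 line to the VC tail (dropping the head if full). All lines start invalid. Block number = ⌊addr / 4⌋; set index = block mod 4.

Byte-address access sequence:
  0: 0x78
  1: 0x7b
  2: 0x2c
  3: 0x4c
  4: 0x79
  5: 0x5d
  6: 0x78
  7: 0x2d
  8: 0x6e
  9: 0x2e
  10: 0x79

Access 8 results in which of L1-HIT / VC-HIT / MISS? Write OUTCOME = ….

OUTCOME = MISS

0: 0x78 (blk 30, set 2) → MISS  vc=[]
1: 0x7b (blk 30, set 2) → L1-HIT  vc=[]
2: 0x2c (blk 11, set 3) → MISS  vc=[]
3: 0x4c (blk 19, set 3) → MISS  vc=[11]
4: 0x79 (blk 30, set 2) → L1-HIT  vc=[11]
5: 0x5d (blk 23, set 3) → MISS  vc=[11, 19]
6: 0x78 (blk 30, set 2) → L1-HIT  vc=[11, 19]
7: 0x2d (blk 11, set 3) → VC-HIT  vc=[23, 19]
8: 0x6e (blk 27, set 3) → MISS  vc=[23, 19, 11]
9: 0x2e (blk 11, set 3) → VC-HIT  vc=[23, 19, 27]
10: 0x79 (blk 30, set 2) → L1-HIT  vc=[23, 19, 27]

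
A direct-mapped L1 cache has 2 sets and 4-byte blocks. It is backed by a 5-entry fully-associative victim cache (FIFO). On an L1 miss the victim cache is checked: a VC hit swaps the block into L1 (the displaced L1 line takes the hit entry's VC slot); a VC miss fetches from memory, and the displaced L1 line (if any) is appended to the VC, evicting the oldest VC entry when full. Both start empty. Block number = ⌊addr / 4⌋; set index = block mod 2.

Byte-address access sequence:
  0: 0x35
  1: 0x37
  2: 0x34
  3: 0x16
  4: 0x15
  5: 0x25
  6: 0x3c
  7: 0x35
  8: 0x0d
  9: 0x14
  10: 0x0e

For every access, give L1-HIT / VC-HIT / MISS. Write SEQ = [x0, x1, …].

SEQ = [MISS, L1-HIT, L1-HIT, MISS, L1-HIT, MISS, MISS, VC-HIT, MISS, VC-HIT, VC-HIT]

  [0] addr=0x35 blk=13 s=1: MISS | VC []
  [1] addr=0x37 blk=13 s=1: L1-HIT | VC []
  [2] addr=0x34 blk=13 s=1: L1-HIT | VC []
  [3] addr=0x16 blk=5 s=1: MISS | VC [13]
  [4] addr=0x15 blk=5 s=1: L1-HIT | VC [13]
  [5] addr=0x25 blk=9 s=1: MISS | VC [13, 5]
  [6] addr=0x3c blk=15 s=1: MISS | VC [13, 5, 9]
  [7] addr=0x35 blk=13 s=1: VC-HIT | VC [15, 5, 9]
  [8] addr=0xd blk=3 s=1: MISS | VC [15, 5, 9, 13]
  [9] addr=0x14 blk=5 s=1: VC-HIT | VC [15, 3, 9, 13]
  [10] addr=0xe blk=3 s=1: VC-HIT | VC [15, 5, 9, 13]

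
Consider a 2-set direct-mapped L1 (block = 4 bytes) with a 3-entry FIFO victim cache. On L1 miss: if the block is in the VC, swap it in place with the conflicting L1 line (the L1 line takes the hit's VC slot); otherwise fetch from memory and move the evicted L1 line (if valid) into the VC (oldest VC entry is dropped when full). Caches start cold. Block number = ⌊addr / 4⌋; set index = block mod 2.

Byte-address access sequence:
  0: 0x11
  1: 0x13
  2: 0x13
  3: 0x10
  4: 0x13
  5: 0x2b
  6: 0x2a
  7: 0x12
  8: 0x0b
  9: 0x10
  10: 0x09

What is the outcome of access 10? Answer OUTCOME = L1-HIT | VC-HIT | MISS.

#0 0x11→b4/s0 MISS; vc=[]
#1 0x13→b4/s0 L1-HIT; vc=[]
#2 0x13→b4/s0 L1-HIT; vc=[]
#3 0x10→b4/s0 L1-HIT; vc=[]
#4 0x13→b4/s0 L1-HIT; vc=[]
#5 0x2b→b10/s0 MISS; vc=[4]
#6 0x2a→b10/s0 L1-HIT; vc=[4]
#7 0x12→b4/s0 VC-HIT; vc=[10]
#8 0xb→b2/s0 MISS; vc=[10,4]
#9 0x10→b4/s0 VC-HIT; vc=[10,2]
#10 0x9→b2/s0 VC-HIT; vc=[10,4]

OUTCOME = VC-HIT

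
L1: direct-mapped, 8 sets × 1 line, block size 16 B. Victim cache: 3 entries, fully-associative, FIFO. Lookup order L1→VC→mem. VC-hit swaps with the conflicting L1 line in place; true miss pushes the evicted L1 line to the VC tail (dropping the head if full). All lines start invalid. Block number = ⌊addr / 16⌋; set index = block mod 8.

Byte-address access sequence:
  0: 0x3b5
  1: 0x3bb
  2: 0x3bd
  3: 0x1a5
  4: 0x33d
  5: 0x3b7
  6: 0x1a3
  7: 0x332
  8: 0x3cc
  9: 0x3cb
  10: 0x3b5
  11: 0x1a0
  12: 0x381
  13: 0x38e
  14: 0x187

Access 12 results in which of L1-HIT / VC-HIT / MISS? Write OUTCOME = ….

OUTCOME = MISS

0: 0x3b5 (blk 59, set 3) → MISS  vc=[]
1: 0x3bb (blk 59, set 3) → L1-HIT  vc=[]
2: 0x3bd (blk 59, set 3) → L1-HIT  vc=[]
3: 0x1a5 (blk 26, set 2) → MISS  vc=[]
4: 0x33d (blk 51, set 3) → MISS  vc=[59]
5: 0x3b7 (blk 59, set 3) → VC-HIT  vc=[51]
6: 0x1a3 (blk 26, set 2) → L1-HIT  vc=[51]
7: 0x332 (blk 51, set 3) → VC-HIT  vc=[59]
8: 0x3cc (blk 60, set 4) → MISS  vc=[59]
9: 0x3cb (blk 60, set 4) → L1-HIT  vc=[59]
10: 0x3b5 (blk 59, set 3) → VC-HIT  vc=[51]
11: 0x1a0 (blk 26, set 2) → L1-HIT  vc=[51]
12: 0x381 (blk 56, set 0) → MISS  vc=[51]
13: 0x38e (blk 56, set 0) → L1-HIT  vc=[51]
14: 0x187 (blk 24, set 0) → MISS  vc=[51, 56]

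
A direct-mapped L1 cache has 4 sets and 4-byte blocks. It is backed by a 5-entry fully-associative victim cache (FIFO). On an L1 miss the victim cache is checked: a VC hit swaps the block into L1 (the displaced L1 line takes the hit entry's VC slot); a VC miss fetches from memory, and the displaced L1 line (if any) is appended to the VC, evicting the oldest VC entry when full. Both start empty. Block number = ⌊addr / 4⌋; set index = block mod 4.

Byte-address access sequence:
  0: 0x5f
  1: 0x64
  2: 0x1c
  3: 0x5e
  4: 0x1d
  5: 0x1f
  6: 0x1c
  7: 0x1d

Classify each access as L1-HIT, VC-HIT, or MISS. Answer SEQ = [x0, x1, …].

0: 0x5f (blk 23, set 3) → MISS  vc=[]
1: 0x64 (blk 25, set 1) → MISS  vc=[]
2: 0x1c (blk 7, set 3) → MISS  vc=[23]
3: 0x5e (blk 23, set 3) → VC-HIT  vc=[7]
4: 0x1d (blk 7, set 3) → VC-HIT  vc=[23]
5: 0x1f (blk 7, set 3) → L1-HIT  vc=[23]
6: 0x1c (blk 7, set 3) → L1-HIT  vc=[23]
7: 0x1d (blk 7, set 3) → L1-HIT  vc=[23]

SEQ = [MISS, MISS, MISS, VC-HIT, VC-HIT, L1-HIT, L1-HIT, L1-HIT]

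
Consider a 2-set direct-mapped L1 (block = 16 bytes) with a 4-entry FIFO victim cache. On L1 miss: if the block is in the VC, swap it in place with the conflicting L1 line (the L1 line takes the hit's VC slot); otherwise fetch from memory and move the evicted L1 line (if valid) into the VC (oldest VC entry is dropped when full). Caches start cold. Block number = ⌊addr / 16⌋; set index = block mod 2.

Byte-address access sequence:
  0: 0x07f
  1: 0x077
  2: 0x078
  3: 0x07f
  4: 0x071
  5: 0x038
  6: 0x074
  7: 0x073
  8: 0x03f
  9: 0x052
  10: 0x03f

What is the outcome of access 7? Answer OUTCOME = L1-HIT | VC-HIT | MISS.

OUTCOME = L1-HIT

0: 0x7f (blk 7, set 1) → MISS  vc=[]
1: 0x77 (blk 7, set 1) → L1-HIT  vc=[]
2: 0x78 (blk 7, set 1) → L1-HIT  vc=[]
3: 0x7f (blk 7, set 1) → L1-HIT  vc=[]
4: 0x71 (blk 7, set 1) → L1-HIT  vc=[]
5: 0x38 (blk 3, set 1) → MISS  vc=[7]
6: 0x74 (blk 7, set 1) → VC-HIT  vc=[3]
7: 0x73 (blk 7, set 1) → L1-HIT  vc=[3]
8: 0x3f (blk 3, set 1) → VC-HIT  vc=[7]
9: 0x52 (blk 5, set 1) → MISS  vc=[7, 3]
10: 0x3f (blk 3, set 1) → VC-HIT  vc=[7, 5]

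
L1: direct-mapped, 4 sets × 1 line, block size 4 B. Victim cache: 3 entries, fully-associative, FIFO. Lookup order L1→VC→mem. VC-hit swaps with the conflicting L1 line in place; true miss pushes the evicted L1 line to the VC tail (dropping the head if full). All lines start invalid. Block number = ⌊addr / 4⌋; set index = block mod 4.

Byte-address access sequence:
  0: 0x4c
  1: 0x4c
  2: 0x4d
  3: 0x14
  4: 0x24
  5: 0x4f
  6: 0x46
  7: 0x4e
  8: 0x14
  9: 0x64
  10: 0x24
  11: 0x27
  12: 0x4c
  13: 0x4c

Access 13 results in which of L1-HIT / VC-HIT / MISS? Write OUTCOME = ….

OUTCOME = L1-HIT

#0 0x4c→b19/s3 MISS; vc=[]
#1 0x4c→b19/s3 L1-HIT; vc=[]
#2 0x4d→b19/s3 L1-HIT; vc=[]
#3 0x14→b5/s1 MISS; vc=[]
#4 0x24→b9/s1 MISS; vc=[5]
#5 0x4f→b19/s3 L1-HIT; vc=[5]
#6 0x46→b17/s1 MISS; vc=[5,9]
#7 0x4e→b19/s3 L1-HIT; vc=[5,9]
#8 0x14→b5/s1 VC-HIT; vc=[17,9]
#9 0x64→b25/s1 MISS; vc=[17,9,5]
#10 0x24→b9/s1 VC-HIT; vc=[17,25,5]
#11 0x27→b9/s1 L1-HIT; vc=[17,25,5]
#12 0x4c→b19/s3 L1-HIT; vc=[17,25,5]
#13 0x4c→b19/s3 L1-HIT; vc=[17,25,5]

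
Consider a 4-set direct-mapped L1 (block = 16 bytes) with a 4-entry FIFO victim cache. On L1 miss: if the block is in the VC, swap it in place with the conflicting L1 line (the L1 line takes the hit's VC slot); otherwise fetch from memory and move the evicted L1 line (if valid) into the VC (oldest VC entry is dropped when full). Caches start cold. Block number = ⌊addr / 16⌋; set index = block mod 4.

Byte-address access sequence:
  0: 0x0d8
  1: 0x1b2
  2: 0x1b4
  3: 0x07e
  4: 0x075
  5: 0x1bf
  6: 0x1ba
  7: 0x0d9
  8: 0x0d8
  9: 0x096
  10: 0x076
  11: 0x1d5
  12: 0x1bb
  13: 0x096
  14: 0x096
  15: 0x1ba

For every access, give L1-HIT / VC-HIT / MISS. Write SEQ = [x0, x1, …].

SEQ = [MISS, MISS, L1-HIT, MISS, L1-HIT, VC-HIT, L1-HIT, L1-HIT, L1-HIT, MISS, VC-HIT, MISS, VC-HIT, VC-HIT, L1-HIT, L1-HIT]

  [0] addr=0xd8 blk=13 s=1: MISS | VC []
  [1] addr=0x1b2 blk=27 s=3: MISS | VC []
  [2] addr=0x1b4 blk=27 s=3: L1-HIT | VC []
  [3] addr=0x7e blk=7 s=3: MISS | VC [27]
  [4] addr=0x75 blk=7 s=3: L1-HIT | VC [27]
  [5] addr=0x1bf blk=27 s=3: VC-HIT | VC [7]
  [6] addr=0x1ba blk=27 s=3: L1-HIT | VC [7]
  [7] addr=0xd9 blk=13 s=1: L1-HIT | VC [7]
  [8] addr=0xd8 blk=13 s=1: L1-HIT | VC [7]
  [9] addr=0x96 blk=9 s=1: MISS | VC [7, 13]
  [10] addr=0x76 blk=7 s=3: VC-HIT | VC [27, 13]
  [11] addr=0x1d5 blk=29 s=1: MISS | VC [27, 13, 9]
  [12] addr=0x1bb blk=27 s=3: VC-HIT | VC [7, 13, 9]
  [13] addr=0x96 blk=9 s=1: VC-HIT | VC [7, 13, 29]
  [14] addr=0x96 blk=9 s=1: L1-HIT | VC [7, 13, 29]
  [15] addr=0x1ba blk=27 s=3: L1-HIT | VC [7, 13, 29]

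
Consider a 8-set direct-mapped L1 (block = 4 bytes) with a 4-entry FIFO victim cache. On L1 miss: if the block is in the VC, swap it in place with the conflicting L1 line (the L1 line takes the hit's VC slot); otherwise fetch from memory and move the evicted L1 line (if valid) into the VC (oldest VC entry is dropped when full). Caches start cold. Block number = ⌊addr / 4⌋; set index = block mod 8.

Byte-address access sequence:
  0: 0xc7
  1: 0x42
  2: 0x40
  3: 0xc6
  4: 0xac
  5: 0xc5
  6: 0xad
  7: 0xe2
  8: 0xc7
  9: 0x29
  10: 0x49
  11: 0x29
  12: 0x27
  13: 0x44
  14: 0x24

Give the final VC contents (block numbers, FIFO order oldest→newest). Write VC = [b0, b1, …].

VC = [16, 18, 49, 17]

#0 0xc7→b49/s1 MISS; vc=[]
#1 0x42→b16/s0 MISS; vc=[]
#2 0x40→b16/s0 L1-HIT; vc=[]
#3 0xc6→b49/s1 L1-HIT; vc=[]
#4 0xac→b43/s3 MISS; vc=[]
#5 0xc5→b49/s1 L1-HIT; vc=[]
#6 0xad→b43/s3 L1-HIT; vc=[]
#7 0xe2→b56/s0 MISS; vc=[16]
#8 0xc7→b49/s1 L1-HIT; vc=[16]
#9 0x29→b10/s2 MISS; vc=[16]
#10 0x49→b18/s2 MISS; vc=[16,10]
#11 0x29→b10/s2 VC-HIT; vc=[16,18]
#12 0x27→b9/s1 MISS; vc=[16,18,49]
#13 0x44→b17/s1 MISS; vc=[16,18,49,9]
#14 0x24→b9/s1 VC-HIT; vc=[16,18,49,17]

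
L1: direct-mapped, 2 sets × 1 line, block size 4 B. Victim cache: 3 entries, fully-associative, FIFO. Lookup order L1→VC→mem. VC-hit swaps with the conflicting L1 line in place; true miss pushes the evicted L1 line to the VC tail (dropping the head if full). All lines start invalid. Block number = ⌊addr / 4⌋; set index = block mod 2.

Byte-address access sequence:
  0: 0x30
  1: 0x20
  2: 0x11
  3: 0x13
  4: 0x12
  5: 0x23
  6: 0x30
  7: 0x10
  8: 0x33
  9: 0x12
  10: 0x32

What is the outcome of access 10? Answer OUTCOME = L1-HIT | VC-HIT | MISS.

OUTCOME = VC-HIT

#0 0x30→b12/s0 MISS; vc=[]
#1 0x20→b8/s0 MISS; vc=[12]
#2 0x11→b4/s0 MISS; vc=[12,8]
#3 0x13→b4/s0 L1-HIT; vc=[12,8]
#4 0x12→b4/s0 L1-HIT; vc=[12,8]
#5 0x23→b8/s0 VC-HIT; vc=[12,4]
#6 0x30→b12/s0 VC-HIT; vc=[8,4]
#7 0x10→b4/s0 VC-HIT; vc=[8,12]
#8 0x33→b12/s0 VC-HIT; vc=[8,4]
#9 0x12→b4/s0 VC-HIT; vc=[8,12]
#10 0x32→b12/s0 VC-HIT; vc=[8,4]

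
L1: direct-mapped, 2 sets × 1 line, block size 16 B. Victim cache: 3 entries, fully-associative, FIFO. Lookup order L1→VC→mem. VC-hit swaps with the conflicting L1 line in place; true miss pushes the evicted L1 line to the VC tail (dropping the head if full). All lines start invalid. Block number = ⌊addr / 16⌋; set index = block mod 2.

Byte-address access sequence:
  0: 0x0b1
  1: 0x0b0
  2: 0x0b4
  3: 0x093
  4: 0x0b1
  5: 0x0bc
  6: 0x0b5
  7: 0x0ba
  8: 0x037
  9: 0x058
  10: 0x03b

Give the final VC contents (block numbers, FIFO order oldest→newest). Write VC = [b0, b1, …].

VC = [9, 11, 5]

  [0] addr=0xb1 blk=11 s=1: MISS | VC []
  [1] addr=0xb0 blk=11 s=1: L1-HIT | VC []
  [2] addr=0xb4 blk=11 s=1: L1-HIT | VC []
  [3] addr=0x93 blk=9 s=1: MISS | VC [11]
  [4] addr=0xb1 blk=11 s=1: VC-HIT | VC [9]
  [5] addr=0xbc blk=11 s=1: L1-HIT | VC [9]
  [6] addr=0xb5 blk=11 s=1: L1-HIT | VC [9]
  [7] addr=0xba blk=11 s=1: L1-HIT | VC [9]
  [8] addr=0x37 blk=3 s=1: MISS | VC [9, 11]
  [9] addr=0x58 blk=5 s=1: MISS | VC [9, 11, 3]
  [10] addr=0x3b blk=3 s=1: VC-HIT | VC [9, 11, 5]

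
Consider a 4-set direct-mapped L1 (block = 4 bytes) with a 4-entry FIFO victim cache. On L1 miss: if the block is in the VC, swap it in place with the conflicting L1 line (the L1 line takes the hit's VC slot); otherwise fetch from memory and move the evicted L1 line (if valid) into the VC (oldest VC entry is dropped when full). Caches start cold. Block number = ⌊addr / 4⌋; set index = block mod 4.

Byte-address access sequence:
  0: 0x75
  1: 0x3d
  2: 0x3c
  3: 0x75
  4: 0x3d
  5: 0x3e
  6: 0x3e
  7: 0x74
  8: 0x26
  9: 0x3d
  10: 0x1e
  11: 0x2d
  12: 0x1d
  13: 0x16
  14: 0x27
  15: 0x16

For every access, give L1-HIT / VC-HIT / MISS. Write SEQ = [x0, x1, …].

  [0] addr=0x75 blk=29 s=1: MISS | VC []
  [1] addr=0x3d blk=15 s=3: MISS | VC []
  [2] addr=0x3c blk=15 s=3: L1-HIT | VC []
  [3] addr=0x75 blk=29 s=1: L1-HIT | VC []
  [4] addr=0x3d blk=15 s=3: L1-HIT | VC []
  [5] addr=0x3e blk=15 s=3: L1-HIT | VC []
  [6] addr=0x3e blk=15 s=3: L1-HIT | VC []
  [7] addr=0x74 blk=29 s=1: L1-HIT | VC []
  [8] addr=0x26 blk=9 s=1: MISS | VC [29]
  [9] addr=0x3d blk=15 s=3: L1-HIT | VC [29]
  [10] addr=0x1e blk=7 s=3: MISS | VC [29, 15]
  [11] addr=0x2d blk=11 s=3: MISS | VC [29, 15, 7]
  [12] addr=0x1d blk=7 s=3: VC-HIT | VC [29, 15, 11]
  [13] addr=0x16 blk=5 s=1: MISS | VC [29, 15, 11, 9]
  [14] addr=0x27 blk=9 s=1: VC-HIT | VC [29, 15, 11, 5]
  [15] addr=0x16 blk=5 s=1: VC-HIT | VC [29, 15, 11, 9]

SEQ = [MISS, MISS, L1-HIT, L1-HIT, L1-HIT, L1-HIT, L1-HIT, L1-HIT, MISS, L1-HIT, MISS, MISS, VC-HIT, MISS, VC-HIT, VC-HIT]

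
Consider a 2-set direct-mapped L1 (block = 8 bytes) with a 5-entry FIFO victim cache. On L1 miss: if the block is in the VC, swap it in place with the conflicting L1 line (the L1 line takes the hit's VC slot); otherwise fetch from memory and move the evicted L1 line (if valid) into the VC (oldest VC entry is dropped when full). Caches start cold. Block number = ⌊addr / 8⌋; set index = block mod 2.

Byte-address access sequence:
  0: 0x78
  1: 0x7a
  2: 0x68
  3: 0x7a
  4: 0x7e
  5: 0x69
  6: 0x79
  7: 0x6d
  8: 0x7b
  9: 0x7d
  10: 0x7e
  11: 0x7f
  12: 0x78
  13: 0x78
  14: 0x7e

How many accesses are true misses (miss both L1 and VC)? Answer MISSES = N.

  [0] addr=0x78 blk=15 s=1: MISS | VC []
  [1] addr=0x7a blk=15 s=1: L1-HIT | VC []
  [2] addr=0x68 blk=13 s=1: MISS | VC [15]
  [3] addr=0x7a blk=15 s=1: VC-HIT | VC [13]
  [4] addr=0x7e blk=15 s=1: L1-HIT | VC [13]
  [5] addr=0x69 blk=13 s=1: VC-HIT | VC [15]
  [6] addr=0x79 blk=15 s=1: VC-HIT | VC [13]
  [7] addr=0x6d blk=13 s=1: VC-HIT | VC [15]
  [8] addr=0x7b blk=15 s=1: VC-HIT | VC [13]
  [9] addr=0x7d blk=15 s=1: L1-HIT | VC [13]
  [10] addr=0x7e blk=15 s=1: L1-HIT | VC [13]
  [11] addr=0x7f blk=15 s=1: L1-HIT | VC [13]
  [12] addr=0x78 blk=15 s=1: L1-HIT | VC [13]
  [13] addr=0x78 blk=15 s=1: L1-HIT | VC [13]
  [14] addr=0x7e blk=15 s=1: L1-HIT | VC [13]

MISSES = 2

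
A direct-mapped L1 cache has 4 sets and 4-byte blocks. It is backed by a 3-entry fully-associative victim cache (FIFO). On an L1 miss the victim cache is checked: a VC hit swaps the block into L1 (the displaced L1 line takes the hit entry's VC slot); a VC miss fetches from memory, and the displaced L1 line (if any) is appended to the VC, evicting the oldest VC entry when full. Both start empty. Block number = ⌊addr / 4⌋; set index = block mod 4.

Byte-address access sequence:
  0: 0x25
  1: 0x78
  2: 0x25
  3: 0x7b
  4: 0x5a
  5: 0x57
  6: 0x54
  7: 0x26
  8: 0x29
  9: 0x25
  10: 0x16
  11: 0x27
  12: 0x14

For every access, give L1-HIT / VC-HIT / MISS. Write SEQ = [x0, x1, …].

SEQ = [MISS, MISS, L1-HIT, L1-HIT, MISS, MISS, L1-HIT, VC-HIT, MISS, L1-HIT, MISS, VC-HIT, VC-HIT]

0: 0x25 (blk 9, set 1) → MISS  vc=[]
1: 0x78 (blk 30, set 2) → MISS  vc=[]
2: 0x25 (blk 9, set 1) → L1-HIT  vc=[]
3: 0x7b (blk 30, set 2) → L1-HIT  vc=[]
4: 0x5a (blk 22, set 2) → MISS  vc=[30]
5: 0x57 (blk 21, set 1) → MISS  vc=[30, 9]
6: 0x54 (blk 21, set 1) → L1-HIT  vc=[30, 9]
7: 0x26 (blk 9, set 1) → VC-HIT  vc=[30, 21]
8: 0x29 (blk 10, set 2) → MISS  vc=[30, 21, 22]
9: 0x25 (blk 9, set 1) → L1-HIT  vc=[30, 21, 22]
10: 0x16 (blk 5, set 1) → MISS  vc=[21, 22, 9]
11: 0x27 (blk 9, set 1) → VC-HIT  vc=[21, 22, 5]
12: 0x14 (blk 5, set 1) → VC-HIT  vc=[21, 22, 9]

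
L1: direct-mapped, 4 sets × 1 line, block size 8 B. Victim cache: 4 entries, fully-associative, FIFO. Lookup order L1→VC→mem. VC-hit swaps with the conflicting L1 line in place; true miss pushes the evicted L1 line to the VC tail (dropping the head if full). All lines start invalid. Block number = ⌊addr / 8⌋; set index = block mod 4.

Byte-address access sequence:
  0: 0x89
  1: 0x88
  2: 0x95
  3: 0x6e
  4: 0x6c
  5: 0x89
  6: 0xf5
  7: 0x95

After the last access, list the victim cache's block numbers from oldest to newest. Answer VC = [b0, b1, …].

VC = [13, 30]

0: 0x89 (blk 17, set 1) → MISS  vc=[]
1: 0x88 (blk 17, set 1) → L1-HIT  vc=[]
2: 0x95 (blk 18, set 2) → MISS  vc=[]
3: 0x6e (blk 13, set 1) → MISS  vc=[17]
4: 0x6c (blk 13, set 1) → L1-HIT  vc=[17]
5: 0x89 (blk 17, set 1) → VC-HIT  vc=[13]
6: 0xf5 (blk 30, set 2) → MISS  vc=[13, 18]
7: 0x95 (blk 18, set 2) → VC-HIT  vc=[13, 30]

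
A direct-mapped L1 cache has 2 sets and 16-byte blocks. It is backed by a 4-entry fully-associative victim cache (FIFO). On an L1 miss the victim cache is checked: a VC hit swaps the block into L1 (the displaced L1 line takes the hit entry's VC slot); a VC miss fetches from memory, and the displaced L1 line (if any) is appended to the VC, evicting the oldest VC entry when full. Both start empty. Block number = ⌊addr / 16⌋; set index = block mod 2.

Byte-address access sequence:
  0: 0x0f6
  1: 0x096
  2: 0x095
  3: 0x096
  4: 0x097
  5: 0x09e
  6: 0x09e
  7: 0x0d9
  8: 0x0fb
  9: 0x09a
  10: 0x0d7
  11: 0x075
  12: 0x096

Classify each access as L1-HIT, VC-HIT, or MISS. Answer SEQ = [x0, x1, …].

SEQ = [MISS, MISS, L1-HIT, L1-HIT, L1-HIT, L1-HIT, L1-HIT, MISS, VC-HIT, VC-HIT, VC-HIT, MISS, VC-HIT]

#0 0xf6→b15/s1 MISS; vc=[]
#1 0x96→b9/s1 MISS; vc=[15]
#2 0x95→b9/s1 L1-HIT; vc=[15]
#3 0x96→b9/s1 L1-HIT; vc=[15]
#4 0x97→b9/s1 L1-HIT; vc=[15]
#5 0x9e→b9/s1 L1-HIT; vc=[15]
#6 0x9e→b9/s1 L1-HIT; vc=[15]
#7 0xd9→b13/s1 MISS; vc=[15,9]
#8 0xfb→b15/s1 VC-HIT; vc=[13,9]
#9 0x9a→b9/s1 VC-HIT; vc=[13,15]
#10 0xd7→b13/s1 VC-HIT; vc=[9,15]
#11 0x75→b7/s1 MISS; vc=[9,15,13]
#12 0x96→b9/s1 VC-HIT; vc=[7,15,13]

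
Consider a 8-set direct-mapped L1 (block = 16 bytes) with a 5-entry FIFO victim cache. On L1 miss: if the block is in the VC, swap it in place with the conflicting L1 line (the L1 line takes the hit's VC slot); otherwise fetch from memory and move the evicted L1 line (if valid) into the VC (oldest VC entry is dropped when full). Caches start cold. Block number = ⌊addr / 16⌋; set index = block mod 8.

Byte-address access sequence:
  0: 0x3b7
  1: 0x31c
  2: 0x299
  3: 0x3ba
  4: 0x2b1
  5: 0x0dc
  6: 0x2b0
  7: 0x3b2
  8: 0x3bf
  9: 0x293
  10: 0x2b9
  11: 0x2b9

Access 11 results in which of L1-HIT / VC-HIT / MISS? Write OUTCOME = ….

0: 0x3b7 (blk 59, set 3) → MISS  vc=[]
1: 0x31c (blk 49, set 1) → MISS  vc=[]
2: 0x299 (blk 41, set 1) → MISS  vc=[49]
3: 0x3ba (blk 59, set 3) → L1-HIT  vc=[49]
4: 0x2b1 (blk 43, set 3) → MISS  vc=[49, 59]
5: 0xdc (blk 13, set 5) → MISS  vc=[49, 59]
6: 0x2b0 (blk 43, set 3) → L1-HIT  vc=[49, 59]
7: 0x3b2 (blk 59, set 3) → VC-HIT  vc=[49, 43]
8: 0x3bf (blk 59, set 3) → L1-HIT  vc=[49, 43]
9: 0x293 (blk 41, set 1) → L1-HIT  vc=[49, 43]
10: 0x2b9 (blk 43, set 3) → VC-HIT  vc=[49, 59]
11: 0x2b9 (blk 43, set 3) → L1-HIT  vc=[49, 59]

OUTCOME = L1-HIT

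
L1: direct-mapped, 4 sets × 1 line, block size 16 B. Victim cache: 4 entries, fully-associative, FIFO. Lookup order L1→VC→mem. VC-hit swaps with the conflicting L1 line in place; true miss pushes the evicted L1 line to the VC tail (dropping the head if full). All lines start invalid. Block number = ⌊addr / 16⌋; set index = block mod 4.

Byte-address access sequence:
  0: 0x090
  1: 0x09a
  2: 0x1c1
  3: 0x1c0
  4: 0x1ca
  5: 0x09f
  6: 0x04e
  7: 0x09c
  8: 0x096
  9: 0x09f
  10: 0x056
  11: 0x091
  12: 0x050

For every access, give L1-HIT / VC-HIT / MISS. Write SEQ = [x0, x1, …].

  [0] addr=0x90 blk=9 s=1: MISS | VC []
  [1] addr=0x9a blk=9 s=1: L1-HIT | VC []
  [2] addr=0x1c1 blk=28 s=0: MISS | VC []
  [3] addr=0x1c0 blk=28 s=0: L1-HIT | VC []
  [4] addr=0x1ca blk=28 s=0: L1-HIT | VC []
  [5] addr=0x9f blk=9 s=1: L1-HIT | VC []
  [6] addr=0x4e blk=4 s=0: MISS | VC [28]
  [7] addr=0x9c blk=9 s=1: L1-HIT | VC [28]
  [8] addr=0x96 blk=9 s=1: L1-HIT | VC [28]
  [9] addr=0x9f blk=9 s=1: L1-HIT | VC [28]
  [10] addr=0x56 blk=5 s=1: MISS | VC [28, 9]
  [11] addr=0x91 blk=9 s=1: VC-HIT | VC [28, 5]
  [12] addr=0x50 blk=5 s=1: VC-HIT | VC [28, 9]

SEQ = [MISS, L1-HIT, MISS, L1-HIT, L1-HIT, L1-HIT, MISS, L1-HIT, L1-HIT, L1-HIT, MISS, VC-HIT, VC-HIT]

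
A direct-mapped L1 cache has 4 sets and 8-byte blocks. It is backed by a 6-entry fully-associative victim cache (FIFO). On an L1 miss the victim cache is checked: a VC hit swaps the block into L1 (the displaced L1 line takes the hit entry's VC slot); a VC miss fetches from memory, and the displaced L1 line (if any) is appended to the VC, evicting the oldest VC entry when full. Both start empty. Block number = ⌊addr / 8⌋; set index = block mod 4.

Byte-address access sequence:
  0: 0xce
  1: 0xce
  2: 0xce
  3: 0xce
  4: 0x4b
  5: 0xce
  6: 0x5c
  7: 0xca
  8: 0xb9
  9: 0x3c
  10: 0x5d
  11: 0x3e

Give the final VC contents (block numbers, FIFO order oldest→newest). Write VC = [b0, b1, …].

#0 0xce→b25/s1 MISS; vc=[]
#1 0xce→b25/s1 L1-HIT; vc=[]
#2 0xce→b25/s1 L1-HIT; vc=[]
#3 0xce→b25/s1 L1-HIT; vc=[]
#4 0x4b→b9/s1 MISS; vc=[25]
#5 0xce→b25/s1 VC-HIT; vc=[9]
#6 0x5c→b11/s3 MISS; vc=[9]
#7 0xca→b25/s1 L1-HIT; vc=[9]
#8 0xb9→b23/s3 MISS; vc=[9,11]
#9 0x3c→b7/s3 MISS; vc=[9,11,23]
#10 0x5d→b11/s3 VC-HIT; vc=[9,7,23]
#11 0x3e→b7/s3 VC-HIT; vc=[9,11,23]

VC = [9, 11, 23]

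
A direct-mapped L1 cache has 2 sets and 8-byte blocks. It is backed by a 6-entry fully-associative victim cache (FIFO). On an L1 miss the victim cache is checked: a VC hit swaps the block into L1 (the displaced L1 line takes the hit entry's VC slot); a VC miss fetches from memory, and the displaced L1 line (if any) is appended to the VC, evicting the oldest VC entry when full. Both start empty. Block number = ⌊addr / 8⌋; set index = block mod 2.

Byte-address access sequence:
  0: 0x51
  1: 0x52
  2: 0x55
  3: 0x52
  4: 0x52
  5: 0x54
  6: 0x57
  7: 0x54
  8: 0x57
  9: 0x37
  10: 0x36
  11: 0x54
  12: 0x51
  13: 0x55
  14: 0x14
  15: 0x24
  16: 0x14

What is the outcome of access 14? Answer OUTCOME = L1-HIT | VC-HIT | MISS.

0: 0x51 (blk 10, set 0) → MISS  vc=[]
1: 0x52 (blk 10, set 0) → L1-HIT  vc=[]
2: 0x55 (blk 10, set 0) → L1-HIT  vc=[]
3: 0x52 (blk 10, set 0) → L1-HIT  vc=[]
4: 0x52 (blk 10, set 0) → L1-HIT  vc=[]
5: 0x54 (blk 10, set 0) → L1-HIT  vc=[]
6: 0x57 (blk 10, set 0) → L1-HIT  vc=[]
7: 0x54 (blk 10, set 0) → L1-HIT  vc=[]
8: 0x57 (blk 10, set 0) → L1-HIT  vc=[]
9: 0x37 (blk 6, set 0) → MISS  vc=[10]
10: 0x36 (blk 6, set 0) → L1-HIT  vc=[10]
11: 0x54 (blk 10, set 0) → VC-HIT  vc=[6]
12: 0x51 (blk 10, set 0) → L1-HIT  vc=[6]
13: 0x55 (blk 10, set 0) → L1-HIT  vc=[6]
14: 0x14 (blk 2, set 0) → MISS  vc=[6, 10]
15: 0x24 (blk 4, set 0) → MISS  vc=[6, 10, 2]
16: 0x14 (blk 2, set 0) → VC-HIT  vc=[6, 10, 4]

OUTCOME = MISS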